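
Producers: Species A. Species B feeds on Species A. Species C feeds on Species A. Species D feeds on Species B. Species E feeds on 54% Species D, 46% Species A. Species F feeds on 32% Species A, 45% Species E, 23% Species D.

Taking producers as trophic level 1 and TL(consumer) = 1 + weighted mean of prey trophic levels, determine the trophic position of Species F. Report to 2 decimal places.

3.40

Species B: 1 + 1 = 2
Species C: 1 + 1 = 2
Species D: 1 + 2 = 3
Species E: 1 + (0.54×3 + 0.46×1) = 3.08
Species F: 1 + (0.32×1 + 0.45×3.08 + 0.23×3) = 3.396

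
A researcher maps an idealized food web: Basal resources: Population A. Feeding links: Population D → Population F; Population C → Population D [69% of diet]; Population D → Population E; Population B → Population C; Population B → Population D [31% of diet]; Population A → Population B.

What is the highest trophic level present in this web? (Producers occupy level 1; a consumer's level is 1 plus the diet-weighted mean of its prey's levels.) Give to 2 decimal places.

4.69

Population B: 1 + 1 = 2
Population C: 1 + 2 = 3
Population D: 1 + (0.31×2 + 0.69×3) = 3.69
Population E: 1 + 3.69 = 4.69
Population F: 1 + 3.69 = 4.69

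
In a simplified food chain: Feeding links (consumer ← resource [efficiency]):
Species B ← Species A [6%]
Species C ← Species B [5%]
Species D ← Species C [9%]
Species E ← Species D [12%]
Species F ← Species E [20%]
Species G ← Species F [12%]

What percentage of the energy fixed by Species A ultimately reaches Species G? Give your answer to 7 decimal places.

0.0000778%

Product of link efficiencies: 0.06 × 0.05 × 0.09 × 0.12 × 0.2 × 0.12 = 0.0000007776
As a percentage: 0.0000007776 × 100 = 0.0000778%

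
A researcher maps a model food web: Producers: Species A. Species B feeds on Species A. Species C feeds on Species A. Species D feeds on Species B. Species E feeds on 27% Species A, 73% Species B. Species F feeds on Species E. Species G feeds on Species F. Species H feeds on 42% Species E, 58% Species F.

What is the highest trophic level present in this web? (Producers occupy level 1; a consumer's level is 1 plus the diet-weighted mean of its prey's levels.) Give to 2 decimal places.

Species B: 1 + 1 = 2
Species C: 1 + 1 = 2
Species D: 1 + 2 = 3
Species E: 1 + (0.27×1 + 0.73×2) = 2.73
Species F: 1 + 2.73 = 3.73
Species G: 1 + 3.73 = 4.73
Species H: 1 + (0.42×2.73 + 0.58×3.73) = 4.31

4.73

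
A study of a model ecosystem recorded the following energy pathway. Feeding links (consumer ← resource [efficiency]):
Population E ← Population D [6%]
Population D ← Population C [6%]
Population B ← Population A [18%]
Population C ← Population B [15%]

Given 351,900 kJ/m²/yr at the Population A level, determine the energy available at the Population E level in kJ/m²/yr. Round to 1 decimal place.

34.2 kJ/m²/yr

Population B: 351900 × 0.18 = 63342 kJ/m²/yr
Population C: 63342 × 0.15 = 9501.3 kJ/m²/yr
Population D: 9501.3 × 0.06 = 570.078 kJ/m²/yr
Population E: 570.078 × 0.06 = 34.20468 kJ/m²/yr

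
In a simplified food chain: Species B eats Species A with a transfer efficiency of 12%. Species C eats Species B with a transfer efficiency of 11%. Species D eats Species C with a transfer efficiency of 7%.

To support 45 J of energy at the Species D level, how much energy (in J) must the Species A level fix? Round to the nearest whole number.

Cumulative transfer efficiency: 0.12 × 0.11 × 0.07 = 0.000924
Species A energy = 45 / 0.000924 = 48701 J

48701 J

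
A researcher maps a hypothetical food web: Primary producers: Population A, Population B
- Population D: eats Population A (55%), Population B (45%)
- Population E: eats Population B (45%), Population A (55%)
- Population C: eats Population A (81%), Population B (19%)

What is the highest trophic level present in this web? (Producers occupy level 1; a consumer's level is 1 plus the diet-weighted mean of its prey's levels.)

Population C: 1 + (0.81×1 + 0.19×1) = 2
Population D: 1 + (0.55×1 + 0.45×1) = 2
Population E: 1 + (0.45×1 + 0.55×1) = 2

2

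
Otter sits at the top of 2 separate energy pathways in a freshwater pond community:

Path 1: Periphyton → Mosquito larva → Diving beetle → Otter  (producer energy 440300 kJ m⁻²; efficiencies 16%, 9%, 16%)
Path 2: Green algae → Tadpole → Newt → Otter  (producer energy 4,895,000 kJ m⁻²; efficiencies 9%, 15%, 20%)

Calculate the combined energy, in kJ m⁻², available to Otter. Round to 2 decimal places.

Path 1: 440300 × 0.16 × 0.09 × 0.16 = 1014.4512 kJ m⁻²
Path 2: 4895000 × 0.09 × 0.15 × 0.2 = 13216.5 kJ m⁻²
Total at Otter: 1014.4512 + 13216.5 = 14230.9512 kJ m⁻²

14230.95 kJ m⁻²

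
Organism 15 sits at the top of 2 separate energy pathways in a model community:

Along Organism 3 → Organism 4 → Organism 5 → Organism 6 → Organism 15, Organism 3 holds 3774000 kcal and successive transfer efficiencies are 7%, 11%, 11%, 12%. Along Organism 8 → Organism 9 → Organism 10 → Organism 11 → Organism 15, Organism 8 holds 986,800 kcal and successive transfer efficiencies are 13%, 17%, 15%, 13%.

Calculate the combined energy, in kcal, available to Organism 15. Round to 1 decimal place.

Via Organism 3: 3774000 × 0.07 × 0.11 × 0.11 × 0.12 = 383.58936 kcal
Via Organism 8: 986800 × 0.13 × 0.17 × 0.15 × 0.13 = 425.26146 kcal
Total at Organism 15: 383.58936 + 425.26146 = 808.85082 kcal

808.9 kcal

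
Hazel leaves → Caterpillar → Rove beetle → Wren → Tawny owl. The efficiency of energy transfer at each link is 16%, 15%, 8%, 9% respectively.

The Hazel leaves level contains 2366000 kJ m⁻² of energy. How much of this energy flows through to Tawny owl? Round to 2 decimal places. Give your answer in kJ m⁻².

Caterpillar: 2366000 × 0.16 = 378560 kJ m⁻²
Rove beetle: 378560 × 0.15 = 56784 kJ m⁻²
Wren: 56784 × 0.08 = 4542.72 kJ m⁻²
Tawny owl: 4542.72 × 0.09 = 408.8448 kJ m⁻²

408.84 kJ m⁻²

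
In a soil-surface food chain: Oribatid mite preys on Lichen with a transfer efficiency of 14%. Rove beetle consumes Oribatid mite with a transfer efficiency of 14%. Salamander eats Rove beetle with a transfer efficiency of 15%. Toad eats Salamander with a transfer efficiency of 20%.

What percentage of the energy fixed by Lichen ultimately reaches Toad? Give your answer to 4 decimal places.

Product of link efficiencies: 0.14 × 0.14 × 0.15 × 0.2 = 0.000588
As a percentage: 0.000588 × 100 = 0.0588%

0.0588%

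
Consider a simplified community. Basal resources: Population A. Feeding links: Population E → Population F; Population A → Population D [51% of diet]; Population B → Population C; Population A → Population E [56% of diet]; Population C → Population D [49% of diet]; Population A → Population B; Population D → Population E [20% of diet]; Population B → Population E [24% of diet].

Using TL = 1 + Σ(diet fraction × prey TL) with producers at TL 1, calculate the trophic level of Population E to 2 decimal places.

Population B: 1 + 1 = 2
Population C: 1 + 2 = 3
Population D: 1 + (0.49×3 + 0.51×1) = 2.98
Population E: 1 + (0.56×1 + 0.2×2.98 + 0.24×2) = 2.636
Population F: 1 + 2.636 = 3.636

2.64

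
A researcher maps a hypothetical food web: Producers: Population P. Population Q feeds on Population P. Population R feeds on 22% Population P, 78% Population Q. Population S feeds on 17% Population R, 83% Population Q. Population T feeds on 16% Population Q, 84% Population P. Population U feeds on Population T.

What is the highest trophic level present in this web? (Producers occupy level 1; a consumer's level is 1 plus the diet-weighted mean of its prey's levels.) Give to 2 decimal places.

3.16

Population Q: 1 + 1 = 2
Population R: 1 + (0.22×1 + 0.78×2) = 2.78
Population S: 1 + (0.17×2.78 + 0.83×2) = 3.1326
Population T: 1 + (0.16×2 + 0.84×1) = 2.16
Population U: 1 + 2.16 = 3.16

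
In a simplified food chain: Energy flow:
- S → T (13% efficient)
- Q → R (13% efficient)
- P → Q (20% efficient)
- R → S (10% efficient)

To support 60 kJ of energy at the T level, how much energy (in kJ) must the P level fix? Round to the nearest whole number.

Cumulative transfer efficiency: 0.2 × 0.13 × 0.1 × 0.13 = 0.000338
P energy = 60 / 0.000338 = 177515 kJ

177515 kJ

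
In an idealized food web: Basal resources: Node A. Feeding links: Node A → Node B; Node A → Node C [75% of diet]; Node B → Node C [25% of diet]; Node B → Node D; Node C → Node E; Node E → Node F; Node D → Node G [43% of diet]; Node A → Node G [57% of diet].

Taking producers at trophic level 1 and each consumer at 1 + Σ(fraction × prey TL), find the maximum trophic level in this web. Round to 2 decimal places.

Node B: 1 + 1 = 2
Node C: 1 + (0.75×1 + 0.25×2) = 2.25
Node D: 1 + 2 = 3
Node E: 1 + 2.25 = 3.25
Node F: 1 + 3.25 = 4.25
Node G: 1 + (0.43×3 + 0.57×1) = 2.86

4.25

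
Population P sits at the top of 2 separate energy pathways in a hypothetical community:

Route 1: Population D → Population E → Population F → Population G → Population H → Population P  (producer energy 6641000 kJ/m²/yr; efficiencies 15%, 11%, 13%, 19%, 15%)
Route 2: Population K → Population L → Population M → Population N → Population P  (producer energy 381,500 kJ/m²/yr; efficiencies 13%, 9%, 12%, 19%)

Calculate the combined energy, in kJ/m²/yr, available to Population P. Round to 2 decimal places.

Route 1: 6641000 × 0.15 × 0.11 × 0.13 × 0.19 × 0.15 = 405.9809325 kJ/m²/yr
Route 2: 381500 × 0.13 × 0.09 × 0.12 × 0.19 = 101.76894 kJ/m²/yr
Total at Population P: 405.9809325 + 101.76894 = 507.7498725 kJ/m²/yr

507.75 kJ/m²/yr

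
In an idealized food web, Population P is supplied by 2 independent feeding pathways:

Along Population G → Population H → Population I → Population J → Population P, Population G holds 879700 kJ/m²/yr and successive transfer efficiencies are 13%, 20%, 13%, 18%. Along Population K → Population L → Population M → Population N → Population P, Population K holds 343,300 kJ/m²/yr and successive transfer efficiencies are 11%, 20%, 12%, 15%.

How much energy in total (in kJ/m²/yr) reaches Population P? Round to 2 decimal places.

671.16 kJ/m²/yr

Via Population G: 879700 × 0.13 × 0.2 × 0.13 × 0.18 = 535.20948 kJ/m²/yr
Via Population K: 343300 × 0.11 × 0.2 × 0.12 × 0.15 = 135.9468 kJ/m²/yr
Total at Population P: 535.20948 + 135.9468 = 671.15628 kJ/m²/yr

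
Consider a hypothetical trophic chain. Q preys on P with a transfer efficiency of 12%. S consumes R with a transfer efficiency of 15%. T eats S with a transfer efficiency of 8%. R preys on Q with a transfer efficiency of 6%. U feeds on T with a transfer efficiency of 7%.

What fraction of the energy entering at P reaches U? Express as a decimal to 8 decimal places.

Product of link efficiencies: 0.12 × 0.06 × 0.15 × 0.08 × 0.07 = 0.000006048

0.00000605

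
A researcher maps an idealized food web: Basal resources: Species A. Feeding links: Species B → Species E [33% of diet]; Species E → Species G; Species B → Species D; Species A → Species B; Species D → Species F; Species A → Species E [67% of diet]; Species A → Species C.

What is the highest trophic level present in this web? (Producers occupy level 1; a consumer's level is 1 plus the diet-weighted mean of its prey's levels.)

Species B: 1 + 1 = 2
Species C: 1 + 1 = 2
Species D: 1 + 2 = 3
Species E: 1 + (0.67×1 + 0.33×2) = 2.33
Species F: 1 + 3 = 4
Species G: 1 + 2.33 = 3.33

4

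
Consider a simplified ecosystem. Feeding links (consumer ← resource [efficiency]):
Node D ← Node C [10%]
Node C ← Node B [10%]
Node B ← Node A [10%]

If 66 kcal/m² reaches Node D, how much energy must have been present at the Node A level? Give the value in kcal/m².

66000 kcal/m²

Cumulative transfer efficiency: 0.1 × 0.1 × 0.1 = 0.001
Node A energy = 66 / 0.001 = 66000 kcal/m²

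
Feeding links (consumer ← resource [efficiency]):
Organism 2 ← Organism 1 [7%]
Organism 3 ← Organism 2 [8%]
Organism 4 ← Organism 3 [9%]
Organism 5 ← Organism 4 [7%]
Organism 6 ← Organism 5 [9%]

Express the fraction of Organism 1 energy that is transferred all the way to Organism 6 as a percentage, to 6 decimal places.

0.000318%

Product of link efficiencies: 0.07 × 0.08 × 0.09 × 0.07 × 0.09 = 0.0000031752
As a percentage: 0.0000031752 × 100 = 0.000318%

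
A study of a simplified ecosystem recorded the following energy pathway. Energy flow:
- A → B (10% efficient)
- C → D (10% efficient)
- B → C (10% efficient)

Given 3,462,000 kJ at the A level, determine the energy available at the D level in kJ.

B: 3462000 × 0.1 = 346200 kJ
C: 346200 × 0.1 = 34620 kJ
D: 34620 × 0.1 = 3462 kJ

3462 kJ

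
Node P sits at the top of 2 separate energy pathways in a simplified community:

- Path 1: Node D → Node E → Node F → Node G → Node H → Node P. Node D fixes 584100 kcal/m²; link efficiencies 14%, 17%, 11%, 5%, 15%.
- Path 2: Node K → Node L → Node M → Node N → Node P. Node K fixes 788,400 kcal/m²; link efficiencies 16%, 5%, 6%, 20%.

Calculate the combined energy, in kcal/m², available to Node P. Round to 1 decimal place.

Path 1: 584100 × 0.14 × 0.17 × 0.11 × 0.05 × 0.15 = 11.4688035 kcal/m²
Path 2: 788400 × 0.16 × 0.05 × 0.06 × 0.2 = 75.6864 kcal/m²
Total at Node P: 11.4688035 + 75.6864 = 87.1552035 kcal/m²

87.2 kcal/m²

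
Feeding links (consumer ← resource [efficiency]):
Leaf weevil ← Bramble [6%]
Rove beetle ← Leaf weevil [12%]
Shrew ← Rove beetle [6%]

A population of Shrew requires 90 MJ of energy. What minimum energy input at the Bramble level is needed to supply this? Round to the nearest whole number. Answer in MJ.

208333 MJ

Cumulative transfer efficiency: 0.06 × 0.12 × 0.06 = 0.000432
Bramble energy = 90 / 0.000432 = 208333 MJ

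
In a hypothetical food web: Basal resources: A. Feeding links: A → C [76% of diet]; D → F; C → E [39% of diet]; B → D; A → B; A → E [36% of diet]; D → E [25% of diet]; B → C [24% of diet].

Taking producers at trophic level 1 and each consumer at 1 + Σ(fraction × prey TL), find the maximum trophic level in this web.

4

B: 1 + 1 = 2
C: 1 + (0.76×1 + 0.24×2) = 2.24
D: 1 + 2 = 3
E: 1 + (0.39×2.24 + 0.36×1 + 0.25×3) = 2.9836
F: 1 + 3 = 4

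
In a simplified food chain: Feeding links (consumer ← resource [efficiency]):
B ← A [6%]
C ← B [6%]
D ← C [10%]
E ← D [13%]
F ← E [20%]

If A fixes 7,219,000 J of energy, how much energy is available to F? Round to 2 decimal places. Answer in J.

B: 7219000 × 0.06 = 433140 J
C: 433140 × 0.06 = 25988.4 J
D: 25988.4 × 0.1 = 2598.84 J
E: 2598.84 × 0.13 = 337.8492 J
F: 337.8492 × 0.2 = 67.56984 J

67.57 J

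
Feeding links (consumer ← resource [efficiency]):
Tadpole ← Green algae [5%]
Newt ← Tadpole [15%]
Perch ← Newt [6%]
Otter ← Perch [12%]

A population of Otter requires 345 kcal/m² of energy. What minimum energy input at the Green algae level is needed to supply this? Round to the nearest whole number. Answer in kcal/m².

6388889 kcal/m²

Cumulative transfer efficiency: 0.05 × 0.15 × 0.06 × 0.12 = 0.000054
Green algae energy = 345 / 0.000054 = 6388889 kcal/m²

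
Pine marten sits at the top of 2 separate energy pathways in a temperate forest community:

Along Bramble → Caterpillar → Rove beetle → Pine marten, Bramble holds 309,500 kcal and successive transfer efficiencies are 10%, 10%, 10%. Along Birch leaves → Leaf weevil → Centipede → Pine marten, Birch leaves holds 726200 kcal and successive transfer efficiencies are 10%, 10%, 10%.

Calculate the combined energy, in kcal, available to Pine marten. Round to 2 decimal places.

Via Bramble: 309500 × 0.1 × 0.1 × 0.1 = 309.5 kcal
Via Birch leaves: 726200 × 0.1 × 0.1 × 0.1 = 726.2 kcal
Total at Pine marten: 309.5 + 726.2 = 1035.7 kcal

1035.70 kcal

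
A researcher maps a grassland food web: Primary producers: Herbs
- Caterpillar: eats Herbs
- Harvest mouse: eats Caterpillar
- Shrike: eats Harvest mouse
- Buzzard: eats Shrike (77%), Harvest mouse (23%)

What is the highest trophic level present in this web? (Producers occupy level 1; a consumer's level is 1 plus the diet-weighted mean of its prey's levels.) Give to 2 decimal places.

Caterpillar: 1 + 1 = 2
Harvest mouse: 1 + 2 = 3
Shrike: 1 + 3 = 4
Buzzard: 1 + (0.77×4 + 0.23×3) = 4.77

4.77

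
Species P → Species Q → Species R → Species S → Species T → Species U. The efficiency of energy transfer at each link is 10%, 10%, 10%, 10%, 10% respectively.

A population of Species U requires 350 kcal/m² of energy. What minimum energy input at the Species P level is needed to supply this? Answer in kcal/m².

Cumulative transfer efficiency: 0.1 × 0.1 × 0.1 × 0.1 × 0.1 = 0.00001
Species P energy = 350 / 0.00001 = 35000000 kcal/m²

35000000 kcal/m²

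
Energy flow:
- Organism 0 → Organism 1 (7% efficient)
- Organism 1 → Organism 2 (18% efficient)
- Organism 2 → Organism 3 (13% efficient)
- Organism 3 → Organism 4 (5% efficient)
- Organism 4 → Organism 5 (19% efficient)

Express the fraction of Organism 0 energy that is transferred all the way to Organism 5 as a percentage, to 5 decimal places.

Product of link efficiencies: 0.07 × 0.18 × 0.13 × 0.05 × 0.19 = 0.000015561
As a percentage: 0.000015561 × 100 = 0.00156%

0.00156%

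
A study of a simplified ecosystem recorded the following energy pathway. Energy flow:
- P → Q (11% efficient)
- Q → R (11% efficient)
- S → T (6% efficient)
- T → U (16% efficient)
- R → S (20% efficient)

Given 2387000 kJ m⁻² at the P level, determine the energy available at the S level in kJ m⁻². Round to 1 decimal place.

5776.5 kJ m⁻²

Q: 2387000 × 0.11 = 262570 kJ m⁻²
R: 262570 × 0.11 = 28882.7 kJ m⁻²
S: 28882.7 × 0.2 = 5776.54 kJ m⁻²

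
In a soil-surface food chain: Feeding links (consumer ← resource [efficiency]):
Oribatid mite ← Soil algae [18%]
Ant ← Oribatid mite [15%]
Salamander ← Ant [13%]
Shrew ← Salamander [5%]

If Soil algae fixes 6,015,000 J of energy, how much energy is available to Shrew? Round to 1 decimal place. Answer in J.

1055.6 J

Oribatid mite: 6015000 × 0.18 = 1082700 J
Ant: 1082700 × 0.15 = 162405 J
Salamander: 162405 × 0.13 = 21112.65 J
Shrew: 21112.65 × 0.05 = 1055.6325 J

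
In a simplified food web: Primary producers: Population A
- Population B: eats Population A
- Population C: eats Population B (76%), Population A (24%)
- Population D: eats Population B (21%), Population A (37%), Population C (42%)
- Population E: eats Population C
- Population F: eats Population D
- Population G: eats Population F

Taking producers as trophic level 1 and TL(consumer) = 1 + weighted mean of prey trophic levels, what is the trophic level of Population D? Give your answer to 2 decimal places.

Population B: 1 + 1 = 2
Population C: 1 + (0.76×2 + 0.24×1) = 2.76
Population D: 1 + (0.21×2 + 0.37×1 + 0.42×2.76) = 2.9492
Population E: 1 + 2.76 = 3.76
Population F: 1 + 2.9492 = 3.9492
Population G: 1 + 3.9492 = 4.9492

2.95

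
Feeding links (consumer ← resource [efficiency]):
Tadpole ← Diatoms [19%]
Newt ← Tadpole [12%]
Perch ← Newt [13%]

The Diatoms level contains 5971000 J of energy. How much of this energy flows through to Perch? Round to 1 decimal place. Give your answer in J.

Tadpole: 5971000 × 0.19 = 1134490 J
Newt: 1134490 × 0.12 = 136138.8 J
Perch: 136138.8 × 0.13 = 17698.044 J

17698.0 J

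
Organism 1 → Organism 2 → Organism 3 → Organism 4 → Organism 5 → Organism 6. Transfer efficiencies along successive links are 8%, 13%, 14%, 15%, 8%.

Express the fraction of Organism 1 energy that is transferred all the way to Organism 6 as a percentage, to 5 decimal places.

Product of link efficiencies: 0.08 × 0.13 × 0.14 × 0.15 × 0.08 = 0.000017472
As a percentage: 0.000017472 × 100 = 0.00175%

0.00175%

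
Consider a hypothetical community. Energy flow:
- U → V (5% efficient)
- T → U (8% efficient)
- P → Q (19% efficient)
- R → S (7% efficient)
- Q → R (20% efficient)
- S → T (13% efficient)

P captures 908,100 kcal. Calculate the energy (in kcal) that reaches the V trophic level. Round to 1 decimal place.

1.3 kcal

Q: 908100 × 0.19 = 172539 kcal
R: 172539 × 0.2 = 34507.8 kcal
S: 34507.8 × 0.07 = 2415.546 kcal
T: 2415.546 × 0.13 = 314.02098 kcal
U: 314.02098 × 0.08 = 25.1216784 kcal
V: 25.1216784 × 0.05 = 1.25608392 kcal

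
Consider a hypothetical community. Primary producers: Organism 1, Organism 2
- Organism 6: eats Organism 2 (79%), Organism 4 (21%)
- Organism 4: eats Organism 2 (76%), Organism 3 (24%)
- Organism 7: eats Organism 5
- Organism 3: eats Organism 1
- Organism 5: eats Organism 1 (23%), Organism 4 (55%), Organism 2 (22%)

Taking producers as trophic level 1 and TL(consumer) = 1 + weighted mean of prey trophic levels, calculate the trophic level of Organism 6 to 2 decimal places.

Organism 3: 1 + 1 = 2
Organism 4: 1 + (0.76×1 + 0.24×2) = 2.24
Organism 5: 1 + (0.23×1 + 0.55×2.24 + 0.22×1) = 2.682
Organism 6: 1 + (0.79×1 + 0.21×2.24) = 2.2604
Organism 7: 1 + 2.682 = 3.682

2.26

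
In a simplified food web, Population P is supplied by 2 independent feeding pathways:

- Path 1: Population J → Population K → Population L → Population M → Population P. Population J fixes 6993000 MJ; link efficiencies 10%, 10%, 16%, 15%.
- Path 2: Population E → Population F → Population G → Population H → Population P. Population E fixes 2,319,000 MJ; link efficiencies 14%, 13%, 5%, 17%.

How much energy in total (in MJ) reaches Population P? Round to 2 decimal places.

Path 1: 6993000 × 0.1 × 0.1 × 0.16 × 0.15 = 1678.32 MJ
Path 2: 2319000 × 0.14 × 0.13 × 0.05 × 0.17 = 358.7493 MJ
Total at Population P: 1678.32 + 358.7493 = 2037.0693 MJ

2037.07 MJ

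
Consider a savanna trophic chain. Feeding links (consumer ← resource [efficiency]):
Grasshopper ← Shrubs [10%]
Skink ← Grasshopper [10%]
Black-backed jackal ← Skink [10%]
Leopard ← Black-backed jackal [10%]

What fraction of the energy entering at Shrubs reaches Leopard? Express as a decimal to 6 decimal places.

Product of link efficiencies: 0.1 × 0.1 × 0.1 × 0.1 = 0.0001

0.000100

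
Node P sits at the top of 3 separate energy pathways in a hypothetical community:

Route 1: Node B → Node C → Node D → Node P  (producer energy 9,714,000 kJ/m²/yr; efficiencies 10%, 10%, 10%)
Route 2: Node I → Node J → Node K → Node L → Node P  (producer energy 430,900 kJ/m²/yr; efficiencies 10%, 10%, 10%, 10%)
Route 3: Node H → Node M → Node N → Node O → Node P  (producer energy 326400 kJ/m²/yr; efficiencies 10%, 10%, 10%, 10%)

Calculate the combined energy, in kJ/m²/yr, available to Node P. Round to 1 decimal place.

Route 1: 9714000 × 0.1 × 0.1 × 0.1 = 9714 kJ/m²/yr
Route 2: 430900 × 0.1 × 0.1 × 0.1 × 0.1 = 43.09 kJ/m²/yr
Route 3: 326400 × 0.1 × 0.1 × 0.1 × 0.1 = 32.64 kJ/m²/yr
Total at Node P: 9714 + 43.09 + 32.64 = 9789.73 kJ/m²/yr

9789.7 kJ/m²/yr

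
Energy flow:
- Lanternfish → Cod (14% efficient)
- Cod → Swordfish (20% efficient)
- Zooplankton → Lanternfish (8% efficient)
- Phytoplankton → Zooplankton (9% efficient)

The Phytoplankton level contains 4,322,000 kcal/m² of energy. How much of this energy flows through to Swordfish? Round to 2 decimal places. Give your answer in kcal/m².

Zooplankton: 4322000 × 0.09 = 388980 kcal/m²
Lanternfish: 388980 × 0.08 = 31118.4 kcal/m²
Cod: 31118.4 × 0.14 = 4356.576 kcal/m²
Swordfish: 4356.576 × 0.2 = 871.3152 kcal/m²

871.32 kcal/m²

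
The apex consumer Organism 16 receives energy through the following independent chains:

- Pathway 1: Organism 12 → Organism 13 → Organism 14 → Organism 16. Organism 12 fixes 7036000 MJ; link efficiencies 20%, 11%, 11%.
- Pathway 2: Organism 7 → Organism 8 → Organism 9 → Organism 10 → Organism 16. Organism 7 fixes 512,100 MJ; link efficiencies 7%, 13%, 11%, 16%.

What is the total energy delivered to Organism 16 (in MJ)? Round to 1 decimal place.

17109.1 MJ

Pathway 1: 7036000 × 0.2 × 0.11 × 0.11 = 17027.12 MJ
Pathway 2: 512100 × 0.07 × 0.13 × 0.11 × 0.16 = 82.017936 MJ
Total at Organism 16: 17027.12 + 82.017936 = 17109.137936 MJ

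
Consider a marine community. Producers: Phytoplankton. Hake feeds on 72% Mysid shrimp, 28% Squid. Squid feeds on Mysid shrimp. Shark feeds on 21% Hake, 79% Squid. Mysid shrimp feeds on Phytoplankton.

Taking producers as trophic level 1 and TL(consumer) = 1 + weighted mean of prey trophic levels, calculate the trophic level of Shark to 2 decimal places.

Mysid shrimp: 1 + 1 = 2
Squid: 1 + 2 = 3
Hake: 1 + (0.72×2 + 0.28×3) = 3.28
Shark: 1 + (0.21×3.28 + 0.79×3) = 4.0588

4.06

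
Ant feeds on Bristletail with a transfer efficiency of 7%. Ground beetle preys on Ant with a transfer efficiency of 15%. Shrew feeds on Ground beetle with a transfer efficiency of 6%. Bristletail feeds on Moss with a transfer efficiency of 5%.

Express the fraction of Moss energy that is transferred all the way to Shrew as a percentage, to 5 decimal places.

Product of link efficiencies: 0.05 × 0.07 × 0.15 × 0.06 = 0.0000315
As a percentage: 0.0000315 × 100 = 0.00315%

0.00315%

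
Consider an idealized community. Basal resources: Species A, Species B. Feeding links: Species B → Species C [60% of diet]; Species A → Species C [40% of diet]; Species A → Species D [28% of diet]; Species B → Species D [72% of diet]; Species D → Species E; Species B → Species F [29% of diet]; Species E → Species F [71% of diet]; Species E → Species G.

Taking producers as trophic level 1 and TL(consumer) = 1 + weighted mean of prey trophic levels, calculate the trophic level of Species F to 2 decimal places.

Species C: 1 + (0.6×1 + 0.4×1) = 2
Species D: 1 + (0.28×1 + 0.72×1) = 2
Species E: 1 + 2 = 3
Species F: 1 + (0.29×1 + 0.71×3) = 3.42
Species G: 1 + 3 = 4

3.42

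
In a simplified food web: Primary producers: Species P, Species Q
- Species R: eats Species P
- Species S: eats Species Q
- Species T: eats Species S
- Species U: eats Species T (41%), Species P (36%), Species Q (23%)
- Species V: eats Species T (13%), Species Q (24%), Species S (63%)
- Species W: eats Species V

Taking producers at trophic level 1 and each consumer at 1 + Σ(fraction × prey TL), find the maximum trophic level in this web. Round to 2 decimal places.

3.89

Species R: 1 + 1 = 2
Species S: 1 + 1 = 2
Species T: 1 + 2 = 3
Species U: 1 + (0.41×3 + 0.36×1 + 0.23×1) = 2.82
Species V: 1 + (0.13×3 + 0.24×1 + 0.63×2) = 2.89
Species W: 1 + 2.89 = 3.89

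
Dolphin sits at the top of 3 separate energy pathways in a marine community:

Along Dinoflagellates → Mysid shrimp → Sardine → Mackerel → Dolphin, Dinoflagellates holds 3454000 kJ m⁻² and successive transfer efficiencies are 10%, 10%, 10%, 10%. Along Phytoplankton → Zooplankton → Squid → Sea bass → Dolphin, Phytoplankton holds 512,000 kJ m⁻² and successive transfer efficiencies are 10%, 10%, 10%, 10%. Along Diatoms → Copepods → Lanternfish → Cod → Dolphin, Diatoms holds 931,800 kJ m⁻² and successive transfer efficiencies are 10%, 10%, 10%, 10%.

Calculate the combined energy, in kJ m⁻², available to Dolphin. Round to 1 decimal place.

Via Dinoflagellates: 3454000 × 0.1 × 0.1 × 0.1 × 0.1 = 345.4 kJ m⁻²
Via Phytoplankton: 512000 × 0.1 × 0.1 × 0.1 × 0.1 = 51.2 kJ m⁻²
Via Diatoms: 931800 × 0.1 × 0.1 × 0.1 × 0.1 = 93.18 kJ m⁻²
Total at Dolphin: 345.4 + 51.2 + 93.18 = 489.78 kJ m⁻²

489.8 kJ m⁻²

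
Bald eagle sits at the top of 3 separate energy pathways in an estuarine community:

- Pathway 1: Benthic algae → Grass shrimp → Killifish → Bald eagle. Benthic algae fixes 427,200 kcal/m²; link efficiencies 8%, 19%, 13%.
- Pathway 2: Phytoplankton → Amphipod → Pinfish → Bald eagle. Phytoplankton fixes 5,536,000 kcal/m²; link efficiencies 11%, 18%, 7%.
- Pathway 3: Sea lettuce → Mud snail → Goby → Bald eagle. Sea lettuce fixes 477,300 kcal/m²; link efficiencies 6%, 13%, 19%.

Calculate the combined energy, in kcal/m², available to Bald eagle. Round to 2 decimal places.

9224.40 kcal/m²

Pathway 1: 427200 × 0.08 × 0.19 × 0.13 = 844.1472 kcal/m²
Pathway 2: 5536000 × 0.11 × 0.18 × 0.07 = 7672.896 kcal/m²
Pathway 3: 477300 × 0.06 × 0.13 × 0.19 = 707.3586 kcal/m²
Total at Bald eagle: 844.1472 + 7672.896 + 707.3586 = 9224.4018 kcal/m²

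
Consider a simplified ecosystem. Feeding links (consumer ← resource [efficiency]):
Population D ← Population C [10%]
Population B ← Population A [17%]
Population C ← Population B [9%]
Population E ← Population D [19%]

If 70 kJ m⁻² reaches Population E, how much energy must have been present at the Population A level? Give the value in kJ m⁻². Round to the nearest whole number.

240798 kJ m⁻²

Cumulative transfer efficiency: 0.17 × 0.09 × 0.1 × 0.19 = 0.0002907
Population A energy = 70 / 0.0002907 = 240798 kJ m⁻²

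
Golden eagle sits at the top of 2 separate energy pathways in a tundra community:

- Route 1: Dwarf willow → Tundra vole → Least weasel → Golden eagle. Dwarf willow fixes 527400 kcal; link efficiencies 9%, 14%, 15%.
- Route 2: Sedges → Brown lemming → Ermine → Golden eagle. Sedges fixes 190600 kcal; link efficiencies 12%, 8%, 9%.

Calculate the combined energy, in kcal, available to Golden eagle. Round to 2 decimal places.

1161.46 kcal

Route 1: 527400 × 0.09 × 0.14 × 0.15 = 996.786 kcal
Route 2: 190600 × 0.12 × 0.08 × 0.09 = 164.6784 kcal
Total at Golden eagle: 996.786 + 164.6784 = 1161.4644 kcal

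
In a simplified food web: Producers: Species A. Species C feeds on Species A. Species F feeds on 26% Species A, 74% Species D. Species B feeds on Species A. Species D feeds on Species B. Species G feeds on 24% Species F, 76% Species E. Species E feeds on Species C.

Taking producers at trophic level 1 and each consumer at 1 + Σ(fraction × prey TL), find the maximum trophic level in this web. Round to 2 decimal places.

Species B: 1 + 1 = 2
Species C: 1 + 1 = 2
Species D: 1 + 2 = 3
Species E: 1 + 2 = 3
Species F: 1 + (0.26×1 + 0.74×3) = 3.48
Species G: 1 + (0.24×3.48 + 0.76×3) = 4.1152

4.12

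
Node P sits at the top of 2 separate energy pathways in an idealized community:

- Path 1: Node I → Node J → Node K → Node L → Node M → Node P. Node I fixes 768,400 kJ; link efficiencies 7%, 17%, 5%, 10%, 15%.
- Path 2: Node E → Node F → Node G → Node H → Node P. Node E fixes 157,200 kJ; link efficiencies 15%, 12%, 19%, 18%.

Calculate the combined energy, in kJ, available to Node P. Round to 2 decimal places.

Path 1: 768400 × 0.07 × 0.17 × 0.05 × 0.1 × 0.15 = 6.85797 kJ
Path 2: 157200 × 0.15 × 0.12 × 0.19 × 0.18 = 96.77232 kJ
Total at Node P: 6.85797 + 96.77232 = 103.63029 kJ

103.63 kJ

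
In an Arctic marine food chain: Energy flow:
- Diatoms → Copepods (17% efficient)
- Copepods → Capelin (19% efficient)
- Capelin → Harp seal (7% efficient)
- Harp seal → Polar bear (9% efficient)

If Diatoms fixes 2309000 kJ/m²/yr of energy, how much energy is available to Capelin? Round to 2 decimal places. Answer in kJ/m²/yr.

74580.70 kJ/m²/yr

Copepods: 2309000 × 0.17 = 392530 kJ/m²/yr
Capelin: 392530 × 0.19 = 74580.7 kJ/m²/yr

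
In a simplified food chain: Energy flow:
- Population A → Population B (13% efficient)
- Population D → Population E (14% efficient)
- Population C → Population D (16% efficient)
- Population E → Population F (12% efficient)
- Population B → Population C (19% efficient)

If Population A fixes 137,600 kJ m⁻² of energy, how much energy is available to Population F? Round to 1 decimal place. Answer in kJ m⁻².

9.1 kJ m⁻²

Population B: 137600 × 0.13 = 17888 kJ m⁻²
Population C: 17888 × 0.19 = 3398.72 kJ m⁻²
Population D: 3398.72 × 0.16 = 543.7952 kJ m⁻²
Population E: 543.7952 × 0.14 = 76.131328 kJ m⁻²
Population F: 76.131328 × 0.12 = 9.13575936 kJ m⁻²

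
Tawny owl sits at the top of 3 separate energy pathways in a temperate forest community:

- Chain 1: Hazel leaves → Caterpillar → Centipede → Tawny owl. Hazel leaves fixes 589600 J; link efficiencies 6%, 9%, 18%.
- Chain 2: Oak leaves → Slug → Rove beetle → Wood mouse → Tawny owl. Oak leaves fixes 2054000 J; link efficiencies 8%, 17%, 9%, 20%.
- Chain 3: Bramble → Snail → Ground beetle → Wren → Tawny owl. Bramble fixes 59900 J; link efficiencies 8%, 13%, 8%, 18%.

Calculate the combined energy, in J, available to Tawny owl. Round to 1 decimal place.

1084.9 J

Chain 1: 589600 × 0.06 × 0.09 × 0.18 = 573.0912 J
Chain 2: 2054000 × 0.08 × 0.17 × 0.09 × 0.2 = 502.8192 J
Chain 3: 59900 × 0.08 × 0.13 × 0.08 × 0.18 = 8.970624 J
Total at Tawny owl: 573.0912 + 502.8192 + 8.970624 = 1084.881024 J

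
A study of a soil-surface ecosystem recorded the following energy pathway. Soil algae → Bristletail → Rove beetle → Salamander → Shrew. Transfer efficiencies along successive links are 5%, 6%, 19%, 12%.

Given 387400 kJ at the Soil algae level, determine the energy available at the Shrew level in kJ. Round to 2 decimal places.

26.50 kJ

Bristletail: 387400 × 0.05 = 19370 kJ
Rove beetle: 19370 × 0.06 = 1162.2 kJ
Salamander: 1162.2 × 0.19 = 220.818 kJ
Shrew: 220.818 × 0.12 = 26.49816 kJ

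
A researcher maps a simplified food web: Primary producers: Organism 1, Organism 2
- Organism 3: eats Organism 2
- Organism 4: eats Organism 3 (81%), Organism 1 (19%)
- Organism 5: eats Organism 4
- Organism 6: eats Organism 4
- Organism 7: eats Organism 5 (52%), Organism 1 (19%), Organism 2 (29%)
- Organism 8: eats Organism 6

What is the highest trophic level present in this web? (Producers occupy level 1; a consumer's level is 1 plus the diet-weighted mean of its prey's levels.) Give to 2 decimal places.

4.81

Organism 3: 1 + 1 = 2
Organism 4: 1 + (0.81×2 + 0.19×1) = 2.81
Organism 5: 1 + 2.81 = 3.81
Organism 6: 1 + 2.81 = 3.81
Organism 7: 1 + (0.52×3.81 + 0.19×1 + 0.29×1) = 3.4612
Organism 8: 1 + 3.81 = 4.81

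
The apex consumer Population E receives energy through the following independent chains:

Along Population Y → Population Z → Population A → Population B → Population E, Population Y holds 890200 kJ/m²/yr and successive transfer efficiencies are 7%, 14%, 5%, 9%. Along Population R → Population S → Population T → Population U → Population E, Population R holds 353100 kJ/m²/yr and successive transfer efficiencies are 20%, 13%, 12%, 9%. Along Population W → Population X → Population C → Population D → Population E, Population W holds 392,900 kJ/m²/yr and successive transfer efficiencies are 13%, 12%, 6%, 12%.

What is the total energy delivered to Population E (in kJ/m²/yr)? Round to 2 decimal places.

Via Population Y: 890200 × 0.07 × 0.14 × 0.05 × 0.09 = 39.25782 kJ/m²/yr
Via Population R: 353100 × 0.2 × 0.13 × 0.12 × 0.09 = 99.15048 kJ/m²/yr
Via Population W: 392900 × 0.13 × 0.12 × 0.06 × 0.12 = 44.130528 kJ/m²/yr
Total at Population E: 39.25782 + 99.15048 + 44.130528 = 182.538828 kJ/m²/yr

182.54 kJ/m²/yr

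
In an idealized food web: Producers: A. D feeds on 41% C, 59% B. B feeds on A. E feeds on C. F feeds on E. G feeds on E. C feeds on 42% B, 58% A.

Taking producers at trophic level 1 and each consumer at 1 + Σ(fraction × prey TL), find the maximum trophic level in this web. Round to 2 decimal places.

4.42

B: 1 + 1 = 2
C: 1 + (0.42×2 + 0.58×1) = 2.42
D: 1 + (0.41×2.42 + 0.59×2) = 3.1722
E: 1 + 2.42 = 3.42
F: 1 + 3.42 = 4.42
G: 1 + 3.42 = 4.42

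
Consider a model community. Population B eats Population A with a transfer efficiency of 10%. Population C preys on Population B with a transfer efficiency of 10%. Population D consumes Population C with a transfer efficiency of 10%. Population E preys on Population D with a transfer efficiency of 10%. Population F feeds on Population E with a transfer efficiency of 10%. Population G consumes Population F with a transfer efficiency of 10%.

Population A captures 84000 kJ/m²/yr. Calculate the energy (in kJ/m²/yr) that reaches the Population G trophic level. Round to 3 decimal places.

0.084 kJ/m²/yr

Population B: 84000 × 0.1 = 8400 kJ/m²/yr
Population C: 8400 × 0.1 = 840 kJ/m²/yr
Population D: 840 × 0.1 = 84 kJ/m²/yr
Population E: 84 × 0.1 = 8.4 kJ/m²/yr
Population F: 8.4 × 0.1 = 0.84 kJ/m²/yr
Population G: 0.84 × 0.1 = 0.084 kJ/m²/yr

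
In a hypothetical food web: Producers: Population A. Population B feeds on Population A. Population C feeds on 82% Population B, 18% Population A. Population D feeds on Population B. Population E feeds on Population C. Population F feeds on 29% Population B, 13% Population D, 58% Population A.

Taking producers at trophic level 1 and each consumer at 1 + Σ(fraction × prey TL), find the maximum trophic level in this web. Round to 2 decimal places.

Population B: 1 + 1 = 2
Population C: 1 + (0.82×2 + 0.18×1) = 2.82
Population D: 1 + 2 = 3
Population E: 1 + 2.82 = 3.82
Population F: 1 + (0.29×2 + 0.13×3 + 0.58×1) = 2.55

3.82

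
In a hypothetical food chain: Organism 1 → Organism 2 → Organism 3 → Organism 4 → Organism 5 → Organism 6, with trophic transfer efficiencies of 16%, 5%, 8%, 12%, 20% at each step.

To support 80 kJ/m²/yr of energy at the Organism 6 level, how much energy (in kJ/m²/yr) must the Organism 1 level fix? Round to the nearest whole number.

5208333 kJ/m²/yr

Cumulative transfer efficiency: 0.16 × 0.05 × 0.08 × 0.12 × 0.2 = 0.00001536
Organism 1 energy = 80 / 0.00001536 = 5208333 kJ/m²/yr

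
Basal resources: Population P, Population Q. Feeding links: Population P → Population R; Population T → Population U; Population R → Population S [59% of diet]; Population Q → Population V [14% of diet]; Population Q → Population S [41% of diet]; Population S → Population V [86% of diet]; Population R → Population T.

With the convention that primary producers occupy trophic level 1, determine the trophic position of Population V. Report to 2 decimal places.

Population R: 1 + 1 = 2
Population S: 1 + (0.59×2 + 0.41×1) = 2.59
Population T: 1 + 2 = 3
Population U: 1 + 3 = 4
Population V: 1 + (0.14×1 + 0.86×2.59) = 3.3674

3.37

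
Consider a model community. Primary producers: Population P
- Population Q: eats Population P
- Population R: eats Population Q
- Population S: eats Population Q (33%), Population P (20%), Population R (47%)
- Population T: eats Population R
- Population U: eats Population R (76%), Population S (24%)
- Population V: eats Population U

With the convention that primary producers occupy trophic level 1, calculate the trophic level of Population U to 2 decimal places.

4.06

Population Q: 1 + 1 = 2
Population R: 1 + 2 = 3
Population S: 1 + (0.33×2 + 0.2×1 + 0.47×3) = 3.27
Population T: 1 + 3 = 4
Population U: 1 + (0.76×3 + 0.24×3.27) = 4.0648
Population V: 1 + 4.0648 = 5.0648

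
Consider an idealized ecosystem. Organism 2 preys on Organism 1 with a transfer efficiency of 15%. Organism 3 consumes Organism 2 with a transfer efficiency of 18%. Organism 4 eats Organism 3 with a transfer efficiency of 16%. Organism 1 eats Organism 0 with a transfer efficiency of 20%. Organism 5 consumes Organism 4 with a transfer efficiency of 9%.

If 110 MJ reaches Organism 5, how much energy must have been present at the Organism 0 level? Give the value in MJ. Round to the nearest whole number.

Cumulative transfer efficiency: 0.2 × 0.15 × 0.18 × 0.16 × 0.09 = 0.00007776
Organism 0 energy = 110 / 0.00007776 = 1414609 MJ

1414609 MJ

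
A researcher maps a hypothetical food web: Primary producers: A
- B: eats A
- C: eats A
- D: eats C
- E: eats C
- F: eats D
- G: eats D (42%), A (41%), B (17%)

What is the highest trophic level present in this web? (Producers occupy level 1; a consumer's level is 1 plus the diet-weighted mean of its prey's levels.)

4

B: 1 + 1 = 2
C: 1 + 1 = 2
D: 1 + 2 = 3
E: 1 + 2 = 3
F: 1 + 3 = 4
G: 1 + (0.42×3 + 0.41×1 + 0.17×2) = 3.01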